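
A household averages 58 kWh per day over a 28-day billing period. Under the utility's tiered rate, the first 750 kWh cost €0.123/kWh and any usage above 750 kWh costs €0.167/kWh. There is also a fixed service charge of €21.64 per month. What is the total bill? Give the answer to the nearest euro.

Usage = 58 kWh/day × 28 days = 1624 kWh
First 750 kWh × €0.123 = €92.25
Remaining 874 kWh × €0.167 = €145.96
Energy charge = €238.21; + service €21.64 = €259.85 ≈ €260

€260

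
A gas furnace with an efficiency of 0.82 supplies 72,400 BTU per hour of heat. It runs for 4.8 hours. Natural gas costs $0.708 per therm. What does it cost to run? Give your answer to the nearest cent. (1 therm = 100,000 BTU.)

$3.00

Heat delivered = 72,400 BTU/h × 4.8 h = 347,520 BTU
Gas input = 347,520 / 0.82 = 423,805 BTU
= 423,805 / 100,000 = 4.238 therm
Cost = 4.238 × $0.708/therm = $3.00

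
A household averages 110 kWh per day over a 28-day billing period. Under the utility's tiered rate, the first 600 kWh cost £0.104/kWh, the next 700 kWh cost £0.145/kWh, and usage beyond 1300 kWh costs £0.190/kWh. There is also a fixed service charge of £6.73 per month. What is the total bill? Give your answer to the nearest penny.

Usage = 110 kWh/day × 28 days = 3080 kWh
First 600 kWh × £0.104 = £62.40
Next 700 kWh × £0.145 = £101.50
Remaining 1780 kWh × £0.190 = £338.20
Energy charge = £502.10; + service £6.73 = £508.83

£508.83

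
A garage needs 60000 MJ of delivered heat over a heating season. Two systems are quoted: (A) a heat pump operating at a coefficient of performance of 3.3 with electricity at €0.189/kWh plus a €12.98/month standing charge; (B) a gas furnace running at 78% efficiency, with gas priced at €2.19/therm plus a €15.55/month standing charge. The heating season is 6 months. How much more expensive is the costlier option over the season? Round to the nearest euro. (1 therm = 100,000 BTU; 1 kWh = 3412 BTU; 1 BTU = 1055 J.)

Heat load = 60000 MJ = 60,000,000,000 J / 1055 = 56,872,038 BTU
Gas: input = 56,872,038 / 0.78 = 72,912,869 BTU = 729.1 therm → 729.1 × €2.19 = €1,596.79; + 6 × €15.55 standing = €1,690.09
Heat pump: 56,872,038 BTU / 3412 = 16,670 kWh heat; / 3.3 = 5,051 kWh in → × €0.189 = €954.64; + 6 × €12.98 standing = €1,032.52
Difference = |€1,690.09 − €1,032.52| = €657.58 ≈ €658

€658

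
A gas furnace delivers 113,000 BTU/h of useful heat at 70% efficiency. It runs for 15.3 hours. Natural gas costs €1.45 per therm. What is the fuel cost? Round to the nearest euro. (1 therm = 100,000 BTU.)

€36

Heat delivered = 113,000 BTU/h × 15.3 h = 1,728,900 BTU
Gas input = 1,728,900 / 0.70 = 2,469,857 BTU
= 2,469,857 / 100,000 = 24.7 therm
Cost = 24.7 × €1.45/therm = €35.81 ≈ €36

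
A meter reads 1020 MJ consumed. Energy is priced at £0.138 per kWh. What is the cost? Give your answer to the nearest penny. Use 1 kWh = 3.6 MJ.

1020 MJ × (0.27778 kWh/MJ) = 283.3 kWh
Cost = 283.3 kWh × £0.138/kWh = £39.10

£39.10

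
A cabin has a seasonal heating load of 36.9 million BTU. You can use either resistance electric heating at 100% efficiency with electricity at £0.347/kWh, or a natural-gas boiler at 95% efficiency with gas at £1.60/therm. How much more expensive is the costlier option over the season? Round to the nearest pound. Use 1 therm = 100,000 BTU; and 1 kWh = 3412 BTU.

£3131

Heat load = 36.9 × 10⁶ BTU = 36,900,000 BTU
Gas: input = 36,900,000 / 0.95 = 38,842,105 BTU = 388.4 therm → 388.4 × £1.60 = £621.47
Electric: 36,900,000 BTU / 3412 = 10,810 kWh → × £0.347 = £3,752.73
Difference = |£621.47 − £3,752.73| = £3,131.25 ≈ £3131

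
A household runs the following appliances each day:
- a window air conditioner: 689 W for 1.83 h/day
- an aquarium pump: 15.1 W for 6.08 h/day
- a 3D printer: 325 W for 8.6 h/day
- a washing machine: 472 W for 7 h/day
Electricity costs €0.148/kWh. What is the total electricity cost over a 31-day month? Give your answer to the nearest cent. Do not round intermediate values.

€34.19

window air conditioner: 689 W × 1.83 h × 31 d = 39,087 Wh = 39.09 kWh
aquarium pump: 15.1 W × 6.08 h × 31 d = 2,846 Wh = 2.846 kWh
3D printer: 325 W × 8.6 h × 31 d = 86,645 Wh = 86.64 kWh
washing machine: 472 W × 7 h × 31 d = 102,424 Wh = 102.4 kWh
Total energy = 39.09 + 2.846 + 86.64 + 102.4 = 231 kWh
Cost = 231 kWh × €0.148 = €34.19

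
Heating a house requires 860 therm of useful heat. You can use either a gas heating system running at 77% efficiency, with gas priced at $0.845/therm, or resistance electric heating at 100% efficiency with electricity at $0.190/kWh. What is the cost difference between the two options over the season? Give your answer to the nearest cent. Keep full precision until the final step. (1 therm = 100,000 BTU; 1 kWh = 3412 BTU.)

Heat load = 860 therm × 100,000 = 86,000,000 BTU
Gas: input = 86,000,000 / 0.77 = 111,688,312 BTU = 1,117 therm → 1,117 × $0.845 = $943.77
Electric: 86,000,000 BTU / 3412 = 25,210 kWh → × $0.190 = $4,788.98
Difference = |$943.77 − $4,788.98| = $3,845.21

$3845.21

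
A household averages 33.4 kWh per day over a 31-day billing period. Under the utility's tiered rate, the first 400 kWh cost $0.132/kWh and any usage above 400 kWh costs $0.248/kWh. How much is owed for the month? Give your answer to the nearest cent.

Usage = 33.4 kWh/day × 31 days = 1035.4 kWh
First 400 kWh × $0.132 = $52.80
Remaining 635.4 kWh × $0.248 = $157.58
Total = $210.38

$210.38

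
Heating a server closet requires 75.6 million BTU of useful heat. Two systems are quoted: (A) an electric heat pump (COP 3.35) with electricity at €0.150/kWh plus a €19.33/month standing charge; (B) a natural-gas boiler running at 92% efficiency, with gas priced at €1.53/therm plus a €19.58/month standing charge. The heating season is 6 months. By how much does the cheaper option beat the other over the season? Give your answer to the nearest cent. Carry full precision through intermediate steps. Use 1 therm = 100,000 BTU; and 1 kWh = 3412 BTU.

€266.65

Heat load = 75.6 × 10⁶ BTU = 75,600,000 BTU
Gas: input = 75,600,000 / 0.92 = 82,173,913 BTU = 821.7 therm → 821.7 × €1.53 = €1,257.26; + 6 × €19.58 standing = €1,374.74
Heat pump: 75,600,000 BTU / 3412 = 22,160 kWh heat; / 3.35 = 6,614 kWh in → × €0.150 = €992.11; + 6 × €19.33 standing = €1,108.09
Difference = |€1,374.74 − €1,108.09| = €266.65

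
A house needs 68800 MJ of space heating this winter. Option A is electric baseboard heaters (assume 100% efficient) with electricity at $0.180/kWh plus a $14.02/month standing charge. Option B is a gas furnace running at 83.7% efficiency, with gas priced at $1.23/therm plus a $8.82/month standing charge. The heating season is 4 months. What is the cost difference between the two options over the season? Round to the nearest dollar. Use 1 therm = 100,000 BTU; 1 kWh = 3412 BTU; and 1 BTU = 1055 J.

$2503

Heat load = 68800 MJ = 68,800,000,000 J / 1055 = 65,213,270 BTU
Gas: input = 65,213,270 / 0.837 = 77,913,107 BTU = 779.1 therm → 779.1 × $1.23 = $958.33; + 4 × $8.82 standing = $993.61
Electric: 65,213,270 BTU / 3412 = 19,110 kWh → × $0.180 = $3,440.32; + 4 × $14.02 standing = $3,496.40
Difference = |$993.61 − $3,496.40| = $2,502.79 ≈ $2503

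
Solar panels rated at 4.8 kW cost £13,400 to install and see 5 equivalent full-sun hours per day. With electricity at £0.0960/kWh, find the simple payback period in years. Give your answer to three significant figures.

15.9 years

Daily generation = 4.8 kW × 5 h = 24 kWh
Annual generation = 24 × 365 = 8760 kWh
Annual savings = 8760 × £0.0960 = £840.96
Payback = £13,400 / £840.96 = 15.9 years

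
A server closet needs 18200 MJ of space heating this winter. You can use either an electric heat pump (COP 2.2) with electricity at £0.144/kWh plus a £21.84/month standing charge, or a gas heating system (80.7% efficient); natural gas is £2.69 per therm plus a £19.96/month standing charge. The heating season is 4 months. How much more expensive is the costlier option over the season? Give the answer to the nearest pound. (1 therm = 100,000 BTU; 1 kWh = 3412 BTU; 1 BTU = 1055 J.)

£237

Heat load = 18200 MJ = 18,200,000,000 J / 1055 = 17,251,185 BTU
Gas: input = 17,251,185 / 0.807 = 21,376,933 BTU = 213.8 therm → 213.8 × £2.69 = £575.04; + 4 × £19.96 standing = £654.88
Heat pump: 17,251,185 BTU / 3412 = 5,056 kWh heat; / 2.2 = 2,298 kWh in → × £0.144 = £330.94; + 4 × £21.84 standing = £418.30
Difference = |£654.88 − £418.30| = £236.58 ≈ £237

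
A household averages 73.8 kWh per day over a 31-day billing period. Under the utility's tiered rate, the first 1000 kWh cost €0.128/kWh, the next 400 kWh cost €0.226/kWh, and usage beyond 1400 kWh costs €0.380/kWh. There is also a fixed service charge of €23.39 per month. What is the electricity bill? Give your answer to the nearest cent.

Usage = 73.8 kWh/day × 31 days = 2287.8 kWh
First 1000 kWh × €0.128 = €128.00
Next 400 kWh × €0.226 = €90.40
Remaining 887.8 kWh × €0.380 = €337.36
Energy charge = €555.76; + service €23.39 = €579.15

€579.15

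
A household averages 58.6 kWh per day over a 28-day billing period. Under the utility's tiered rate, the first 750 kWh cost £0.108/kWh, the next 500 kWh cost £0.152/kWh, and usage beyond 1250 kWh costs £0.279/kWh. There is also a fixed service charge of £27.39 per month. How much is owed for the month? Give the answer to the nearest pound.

£293

Usage = 58.6 kWh/day × 28 days = 1640.8 kWh
First 750 kWh × £0.108 = £81.00
Next 500 kWh × £0.152 = £76.00
Remaining 390.8 kWh × £0.279 = £109.03
Energy charge = £266.03; + service £27.39 = £293.42 ≈ £293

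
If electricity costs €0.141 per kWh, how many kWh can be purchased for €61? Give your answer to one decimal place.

432.6 kWh

€61 / €0.141 per kWh = 432.6 kWh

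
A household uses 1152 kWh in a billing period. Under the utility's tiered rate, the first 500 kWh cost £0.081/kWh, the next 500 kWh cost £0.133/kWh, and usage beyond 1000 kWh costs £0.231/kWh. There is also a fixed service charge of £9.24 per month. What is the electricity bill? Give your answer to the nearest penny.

First 500 kWh × £0.081 = £40.50
Next 500 kWh × £0.133 = £66.50
Remaining 152 kWh × £0.231 = £35.11
Energy charge = £142.11; + service £9.24 = £151.35

£151.35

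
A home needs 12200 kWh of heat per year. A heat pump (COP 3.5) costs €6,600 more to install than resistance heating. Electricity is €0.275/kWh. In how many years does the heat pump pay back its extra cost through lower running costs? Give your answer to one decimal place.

Resistance: 12200 kWh × €0.275 = €3,355.00/yr
Heat pump: 12200 / 3.5 = 3486 kWh in → × €0.275 = €958.57/yr
Annual savings = €2,396.43
Payback = €6,600 / €2,396.43 = 2.75 years

2.8 years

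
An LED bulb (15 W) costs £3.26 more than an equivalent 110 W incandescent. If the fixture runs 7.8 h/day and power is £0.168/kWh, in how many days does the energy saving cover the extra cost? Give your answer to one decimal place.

26.2 days

Power saved = 110 − 15 = 95 W
Daily energy saved = 95 W × 7.8 h = 741 Wh = 0.741 kWh
Daily savings = 0.741 × £0.168 = £0.1245
Payback = £3.26 / £0.1245 per day = 26.19 days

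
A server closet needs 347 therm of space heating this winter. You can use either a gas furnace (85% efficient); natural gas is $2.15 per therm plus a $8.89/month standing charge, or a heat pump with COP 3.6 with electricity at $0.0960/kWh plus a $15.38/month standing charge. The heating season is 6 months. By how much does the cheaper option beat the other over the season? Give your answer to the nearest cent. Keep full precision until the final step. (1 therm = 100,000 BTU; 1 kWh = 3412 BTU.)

$567.57

Heat load = 347 therm × 100,000 = 34,700,000 BTU
Gas: input = 34,700,000 / 0.85 = 40,823,529 BTU = 408.2 therm → 408.2 × $2.15 = $877.71; + 6 × $8.89 standing = $931.05
Heat pump: 34,700,000 BTU / 3412 = 10,170 kWh heat; / 3.6 = 2,825 kWh in → × $0.0960 = $271.20; + 6 × $15.38 standing = $363.48
Difference = |$931.05 − $363.48| = $567.57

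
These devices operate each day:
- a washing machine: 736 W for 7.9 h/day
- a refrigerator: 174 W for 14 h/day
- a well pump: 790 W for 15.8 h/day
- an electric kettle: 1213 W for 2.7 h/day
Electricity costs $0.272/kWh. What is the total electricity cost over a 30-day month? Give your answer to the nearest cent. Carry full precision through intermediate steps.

$195.90

washing machine: 736 W × 7.9 h × 30 d = 174,432 Wh = 174.4 kWh
refrigerator: 174 W × 14 h × 30 d = 73,080 Wh = 73.08 kWh
well pump: 790 W × 15.8 h × 30 d = 374,460 Wh = 374.5 kWh
electric kettle: 1213 W × 2.7 h × 30 d = 98,253 Wh = 98.25 kWh
Total energy = 174.4 + 73.08 + 374.5 + 98.25 = 720.2 kWh
Cost = 720.2 kWh × $0.272 = $195.90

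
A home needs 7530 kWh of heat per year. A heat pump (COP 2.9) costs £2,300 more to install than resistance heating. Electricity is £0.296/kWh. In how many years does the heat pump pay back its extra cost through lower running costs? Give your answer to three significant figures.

1.58 years

Resistance: 7530 kWh × £0.296 = £2,228.88/yr
Heat pump: 7530 / 2.9 = 2597 kWh in → × £0.296 = £768.58/yr
Annual savings = £1,460.30
Payback = £2,300 / £1,460.30 = 1.58 years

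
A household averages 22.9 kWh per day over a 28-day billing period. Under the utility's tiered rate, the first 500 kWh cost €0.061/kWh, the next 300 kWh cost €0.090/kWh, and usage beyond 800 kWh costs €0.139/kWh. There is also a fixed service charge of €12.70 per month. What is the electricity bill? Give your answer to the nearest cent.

Usage = 22.9 kWh/day × 28 days = 641.2 kWh
First 500 kWh × €0.061 = €30.50
Next 141.2 kWh × €0.090 = €12.71
Remaining tier: 0 kWh (not reached)
Energy charge = €43.21; + service €12.70 = €55.91

€55.91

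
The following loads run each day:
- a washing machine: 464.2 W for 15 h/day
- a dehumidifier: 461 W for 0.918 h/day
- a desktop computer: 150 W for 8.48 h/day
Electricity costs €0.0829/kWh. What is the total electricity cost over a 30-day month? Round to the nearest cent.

€21.53

washing machine: 464.2 W × 15 h × 30 d = 208,890 Wh = 208.9 kWh
dehumidifier: 461 W × 0.918 h × 30 d = 12,696 Wh = 12.7 kWh
desktop computer: 150 W × 8.48 h × 30 d = 38,160 Wh = 38.16 kWh
Total energy = 208.9 + 12.7 + 38.16 = 259.7 kWh
Cost = 259.7 kWh × €0.0829 = €21.53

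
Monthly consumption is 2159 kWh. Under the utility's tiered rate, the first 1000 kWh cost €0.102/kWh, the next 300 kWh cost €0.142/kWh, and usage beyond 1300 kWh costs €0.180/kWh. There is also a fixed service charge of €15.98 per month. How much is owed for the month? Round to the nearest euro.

€315

First 1000 kWh × €0.102 = €102.00
Next 300 kWh × €0.142 = €42.60
Remaining 859 kWh × €0.180 = €154.62
Energy charge = €299.22; + service €15.98 = €315.20 ≈ €315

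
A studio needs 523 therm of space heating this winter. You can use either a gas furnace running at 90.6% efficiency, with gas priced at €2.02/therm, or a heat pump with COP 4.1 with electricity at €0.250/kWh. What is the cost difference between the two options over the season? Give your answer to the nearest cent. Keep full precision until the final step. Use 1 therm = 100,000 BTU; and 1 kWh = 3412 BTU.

€231.42

Heat load = 523 therm × 100,000 = 52,300,000 BTU
Gas: input = 52,300,000 / 0.906 = 57,726,269 BTU = 577.3 therm → 577.3 × €2.02 = €1,166.07
Heat pump: 52,300,000 BTU / 3412 = 15,330 kWh heat; / 4.1 = 3,739 kWh in → × €0.250 = €934.65
Difference = |€1,166.07 − €934.65| = €231.42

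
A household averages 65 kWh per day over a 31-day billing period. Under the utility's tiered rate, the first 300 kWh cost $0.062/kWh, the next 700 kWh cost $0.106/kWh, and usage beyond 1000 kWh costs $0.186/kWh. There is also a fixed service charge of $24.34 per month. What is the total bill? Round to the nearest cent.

Usage = 65 kWh/day × 31 days = 2015 kWh
First 300 kWh × $0.062 = $18.60
Next 700 kWh × $0.106 = $74.20
Remaining 1015 kWh × $0.186 = $188.79
Energy charge = $281.59; + service $24.34 = $305.93

$305.93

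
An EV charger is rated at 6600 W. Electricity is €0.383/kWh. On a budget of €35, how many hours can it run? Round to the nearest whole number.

14 h

Energy budget = €35 / €0.383 per kWh = 91.38 kWh = 91,384 Wh
Runtime = 91,384 Wh / 6600 W = 13.85 h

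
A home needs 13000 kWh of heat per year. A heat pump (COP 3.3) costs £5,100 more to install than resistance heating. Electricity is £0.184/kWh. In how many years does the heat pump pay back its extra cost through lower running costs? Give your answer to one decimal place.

3.1 years

Resistance: 13000 kWh × £0.184 = £2,392.00/yr
Heat pump: 13000 / 3.3 = 3939 kWh in → × £0.184 = £724.85/yr
Annual savings = £1,667.15
Payback = £5,100 / £1,667.15 = 3.06 years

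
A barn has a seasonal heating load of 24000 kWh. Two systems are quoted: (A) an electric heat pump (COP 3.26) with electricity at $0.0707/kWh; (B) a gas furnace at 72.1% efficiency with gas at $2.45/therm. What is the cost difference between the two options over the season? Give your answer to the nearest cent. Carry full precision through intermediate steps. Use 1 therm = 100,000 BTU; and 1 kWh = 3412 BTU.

$2262.11

Heat load = 24000 kWh × 3412 = 81,888,000 BTU
Gas: input = 81,888,000 / 0.721 = 113,575,589 BTU = 1,136 therm → 1,136 × $2.45 = $2,782.60
Heat pump: 81,888,000 BTU / 3412 = 24,000 kWh heat; / 3.26 = 7,362 kWh in → × $0.0707 = $520.49
Difference = |$2,782.60 − $520.49| = $2,262.11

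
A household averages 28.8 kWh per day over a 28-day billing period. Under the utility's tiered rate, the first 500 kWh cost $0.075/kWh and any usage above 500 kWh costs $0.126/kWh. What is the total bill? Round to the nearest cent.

$76.11

Usage = 28.8 kWh/day × 28 days = 806.4 kWh
First 500 kWh × $0.075 = $37.50
Remaining 306.4 kWh × $0.126 = $38.61
Total = $76.11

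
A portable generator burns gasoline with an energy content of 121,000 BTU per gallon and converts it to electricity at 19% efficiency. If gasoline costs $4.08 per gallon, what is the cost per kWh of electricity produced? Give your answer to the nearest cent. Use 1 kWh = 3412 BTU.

Electrical output per gallon = 121,000 BTU × 0.19 / 3412 BTU/kWh = 6.738 kWh
Cost per kWh = $4.08 / 6.738 kWh = $0.606

$0.61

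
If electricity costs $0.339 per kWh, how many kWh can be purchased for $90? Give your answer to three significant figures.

$90 / $0.339 per kWh = 265.5 kWh

265 kWh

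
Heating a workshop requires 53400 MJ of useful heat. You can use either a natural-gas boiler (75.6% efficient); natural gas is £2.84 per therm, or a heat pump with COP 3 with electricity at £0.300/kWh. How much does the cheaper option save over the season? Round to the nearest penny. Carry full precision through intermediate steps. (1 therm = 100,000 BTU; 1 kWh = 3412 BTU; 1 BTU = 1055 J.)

£417.98

Heat load = 53400 MJ = 53,400,000,000 J / 1055 = 50,616,114 BTU
Gas: input = 50,616,114 / 0.756 = 66,952,531 BTU = 669.5 therm → 669.5 × £2.84 = £1,901.45
Heat pump: 50,616,114 BTU / 3412 = 14,830 kWh heat; / 3 = 4,945 kWh in → × £0.300 = £1,483.47
Difference = |£1,901.45 − £1,483.47| = £417.98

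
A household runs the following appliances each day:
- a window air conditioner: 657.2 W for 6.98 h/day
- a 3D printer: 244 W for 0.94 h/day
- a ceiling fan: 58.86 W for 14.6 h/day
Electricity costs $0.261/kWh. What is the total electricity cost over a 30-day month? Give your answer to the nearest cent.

$44.44

window air conditioner: 657.2 W × 6.98 h × 30 d = 137,618 Wh = 137.6 kWh
3D printer: 244 W × 0.94 h × 30 d = 6,881 Wh = 6.881 kWh
ceiling fan: 58.86 W × 14.6 h × 30 d = 25,781 Wh = 25.78 kWh
Total energy = 137.6 + 6.881 + 25.78 = 170.3 kWh
Cost = 170.3 kWh × $0.261 = $44.44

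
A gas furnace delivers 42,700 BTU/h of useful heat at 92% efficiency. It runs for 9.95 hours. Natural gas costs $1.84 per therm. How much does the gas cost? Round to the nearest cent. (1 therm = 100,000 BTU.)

Heat delivered = 42,700 BTU/h × 9.95 h = 424,865 BTU
Gas input = 424,865 / 0.92 = 461,810 BTU
= 461,810 / 100,000 = 4.618 therm
Cost = 4.618 × $1.84/therm = $8.50

$8.50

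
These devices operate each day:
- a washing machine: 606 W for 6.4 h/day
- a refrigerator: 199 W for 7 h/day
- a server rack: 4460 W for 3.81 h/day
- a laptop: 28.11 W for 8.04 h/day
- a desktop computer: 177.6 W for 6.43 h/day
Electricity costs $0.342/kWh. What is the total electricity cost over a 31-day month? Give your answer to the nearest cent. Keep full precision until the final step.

washing machine: 606 W × 6.4 h × 31 d = 120,230 Wh = 120.2 kWh
refrigerator: 199 W × 7 h × 31 d = 43,183 Wh = 43.18 kWh
server rack: 4460 W × 3.81 h × 31 d = 526,771 Wh = 526.8 kWh
laptop: 28.11 W × 8.04 h × 31 d = 7,006 Wh = 7.006 kWh
desktop computer: 177.6 W × 6.43 h × 31 d = 35,401 Wh = 35.4 kWh
Total energy = 120.2 + 43.18 + 526.8 + 7.006 + 35.4 = 732.6 kWh
Cost = 732.6 kWh × $0.342 = $250.55

$250.55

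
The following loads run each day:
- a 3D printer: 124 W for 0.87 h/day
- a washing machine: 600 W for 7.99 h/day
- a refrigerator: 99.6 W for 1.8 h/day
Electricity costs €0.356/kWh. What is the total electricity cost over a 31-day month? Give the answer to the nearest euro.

€56

3D printer: 124 W × 0.87 h × 31 d = 3,344 Wh = 3.344 kWh
washing machine: 600 W × 7.99 h × 31 d = 148,614 Wh = 148.6 kWh
refrigerator: 99.6 W × 1.8 h × 31 d = 5,558 Wh = 5.558 kWh
Total energy = 3.344 + 148.6 + 5.558 = 157.5 kWh
Cost = 157.5 kWh × €0.356 = €56.08 ≈ €56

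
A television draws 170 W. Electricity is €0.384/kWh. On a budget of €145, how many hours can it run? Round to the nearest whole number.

2221 h

Energy budget = €145 / €0.384 per kWh = 377.6 kWh = 377,604 Wh
Runtime = 377,604 Wh / 170 W = 2,221 h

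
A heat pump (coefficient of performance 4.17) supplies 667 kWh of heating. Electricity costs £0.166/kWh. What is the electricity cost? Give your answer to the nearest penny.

Electrical input = 667 kWh / 4.17 = 160 kWh
Cost = 160 × £0.166/kWh = £26.55

£26.55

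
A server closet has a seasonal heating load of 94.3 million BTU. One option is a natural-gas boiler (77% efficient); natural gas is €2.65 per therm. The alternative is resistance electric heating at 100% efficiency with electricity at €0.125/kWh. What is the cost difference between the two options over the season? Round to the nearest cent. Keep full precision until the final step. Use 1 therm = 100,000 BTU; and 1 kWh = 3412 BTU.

Heat load = 94.3 × 10⁶ BTU = 94,300,000 BTU
Gas: input = 94,300,000 / 0.77 = 122,467,532 BTU = 1,225 therm → 1,225 × €2.65 = €3,245.39
Electric: 94,300,000 BTU / 3412 = 27,640 kWh → × €0.125 = €3,454.72
Difference = |€3,245.39 − €3,454.72| = €209.33

€209.33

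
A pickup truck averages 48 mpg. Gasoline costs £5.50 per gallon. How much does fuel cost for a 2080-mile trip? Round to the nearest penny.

£238.33

Fuel = 2080 mi / 48 mpg = 43.33 gal
Cost = 43.33 gal × £5.50/gal = £238.33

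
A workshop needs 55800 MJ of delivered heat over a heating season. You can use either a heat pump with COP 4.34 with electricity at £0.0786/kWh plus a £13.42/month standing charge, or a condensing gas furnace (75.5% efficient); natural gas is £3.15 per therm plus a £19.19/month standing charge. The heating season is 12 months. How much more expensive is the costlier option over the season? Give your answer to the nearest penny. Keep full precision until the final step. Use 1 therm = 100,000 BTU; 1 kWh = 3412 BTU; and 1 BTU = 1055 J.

£1995.21

Heat load = 55800 MJ = 55,800,000,000 J / 1055 = 52,890,995 BTU
Gas: input = 52,890,995 / 0.755 = 70,054,298 BTU = 700.5 therm → 700.5 × £3.15 = £2,206.71; + 12 × £19.19 standing = £2,436.99
Heat pump: 52,890,995 BTU / 3412 = 15,500 kWh heat; / 4.34 = 3,572 kWh in → × £0.0786 = £280.74; + 12 × £13.42 standing = £441.78
Difference = |£2,436.99 − £441.78| = £1,995.21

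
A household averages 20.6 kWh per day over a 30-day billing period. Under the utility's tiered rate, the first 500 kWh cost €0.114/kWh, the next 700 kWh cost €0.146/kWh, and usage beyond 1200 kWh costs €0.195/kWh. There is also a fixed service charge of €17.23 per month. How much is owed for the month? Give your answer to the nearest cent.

Usage = 20.6 kWh/day × 30 days = 618 kWh
First 500 kWh × €0.114 = €57.00
Next 118 kWh × €0.146 = €17.23
Remaining tier: 0 kWh (not reached)
Energy charge = €74.23; + service €17.23 = €91.46

€91.46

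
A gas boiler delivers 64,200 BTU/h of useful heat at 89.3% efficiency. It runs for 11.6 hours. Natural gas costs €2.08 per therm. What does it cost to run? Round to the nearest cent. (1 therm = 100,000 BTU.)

€17.35

Heat delivered = 64,200 BTU/h × 11.6 h = 744,720 BTU
Gas input = 744,720 / 0.893 = 833,953 BTU
= 833,953 / 100,000 = 8.34 therm
Cost = 8.34 × €2.08/therm = €17.35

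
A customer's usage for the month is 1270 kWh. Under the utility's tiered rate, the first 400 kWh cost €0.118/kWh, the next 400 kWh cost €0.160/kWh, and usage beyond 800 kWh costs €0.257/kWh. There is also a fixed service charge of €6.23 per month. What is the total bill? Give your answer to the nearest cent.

€238.22

First 400 kWh × €0.118 = €47.20
Next 400 kWh × €0.160 = €64.00
Remaining 470 kWh × €0.257 = €120.79
Energy charge = €231.99; + service €6.23 = €238.22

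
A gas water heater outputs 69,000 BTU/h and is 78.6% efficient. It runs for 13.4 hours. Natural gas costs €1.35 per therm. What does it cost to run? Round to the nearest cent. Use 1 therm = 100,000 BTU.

Heat delivered = 69,000 BTU/h × 13.4 h = 924,600 BTU
Gas input = 924,600 / 0.786 = 1,176,336 BTU
= 1,176,336 / 100,000 = 11.76 therm
Cost = 11.76 × €1.35/therm = €15.88

€15.88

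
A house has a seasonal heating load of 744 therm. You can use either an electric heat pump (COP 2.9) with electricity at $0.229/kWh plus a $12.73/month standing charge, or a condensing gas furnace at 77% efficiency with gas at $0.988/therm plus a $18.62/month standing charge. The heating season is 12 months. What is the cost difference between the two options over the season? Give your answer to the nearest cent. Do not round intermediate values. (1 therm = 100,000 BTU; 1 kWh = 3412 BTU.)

$696.56

Heat load = 744 therm × 100,000 = 74,400,000 BTU
Gas: input = 74,400,000 / 0.77 = 96,623,377 BTU = 966.2 therm → 966.2 × $0.988 = $954.64; + 12 × $18.62 standing = $1,178.08
Heat pump: 74,400,000 BTU / 3412 = 21,810 kWh heat; / 2.9 = 7,519 kWh in → × $0.229 = $1,721.87; + 12 × $12.73 standing = $1,874.63
Difference = |$1,178.08 − $1,874.63| = $696.56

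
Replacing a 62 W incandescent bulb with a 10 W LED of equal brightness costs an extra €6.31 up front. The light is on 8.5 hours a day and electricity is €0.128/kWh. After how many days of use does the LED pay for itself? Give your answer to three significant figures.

Power saved = 62 − 10 = 52 W
Daily energy saved = 52 W × 8.5 h = 442 Wh = 0.442 kWh
Daily savings = 0.442 × €0.128 = €0.0566
Payback = €6.31 / €0.0566 per day = 111.5 days

112 days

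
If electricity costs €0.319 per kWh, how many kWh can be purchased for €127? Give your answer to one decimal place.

398.1 kWh

€127 / €0.319 per kWh = 398.1 kWh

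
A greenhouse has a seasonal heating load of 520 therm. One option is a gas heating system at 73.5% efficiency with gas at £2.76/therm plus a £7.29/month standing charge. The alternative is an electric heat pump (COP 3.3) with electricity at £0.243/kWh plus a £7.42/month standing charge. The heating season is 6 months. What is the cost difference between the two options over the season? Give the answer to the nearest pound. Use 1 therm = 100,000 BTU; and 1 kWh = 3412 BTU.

Heat load = 520 therm × 100,000 = 52,000,000 BTU
Gas: input = 52,000,000 / 0.735 = 70,748,299 BTU = 707.5 therm → 707.5 × £2.76 = £1,952.65; + 6 × £7.29 standing = £1,996.39
Heat pump: 52,000,000 BTU / 3412 = 15,240 kWh heat; / 3.3 = 4,618 kWh in → × £0.243 = £1,122.24; + 6 × £7.42 standing = £1,166.76
Difference = |£1,996.39 − £1,166.76| = £829.63 ≈ £830

£830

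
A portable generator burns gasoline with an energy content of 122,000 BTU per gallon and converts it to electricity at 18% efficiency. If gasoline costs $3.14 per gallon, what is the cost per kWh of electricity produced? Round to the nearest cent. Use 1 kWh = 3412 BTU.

$0.49

Electrical output per gallon = 122,000 BTU × 0.18 / 3412 BTU/kWh = 6.436 kWh
Cost per kWh = $3.14 / 6.436 kWh = $0.488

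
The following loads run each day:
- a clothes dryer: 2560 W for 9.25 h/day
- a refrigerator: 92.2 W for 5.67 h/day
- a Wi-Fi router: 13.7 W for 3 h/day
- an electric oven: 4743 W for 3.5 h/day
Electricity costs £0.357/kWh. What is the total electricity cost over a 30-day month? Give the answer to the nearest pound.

£437

clothes dryer: 2560 W × 9.25 h × 30 d = 710,400 Wh = 710.4 kWh
refrigerator: 92.2 W × 5.67 h × 30 d = 15,683 Wh = 15.68 kWh
Wi-Fi router: 13.7 W × 3 h × 30 d = 1,233 Wh = 1.233 kWh
electric oven: 4743 W × 3.5 h × 30 d = 498,015 Wh = 498 kWh
Total energy = 710.4 + 15.68 + 1.233 + 498 = 1,225 kWh
Cost = 1,225 kWh × £0.357 = £437.44 ≈ £437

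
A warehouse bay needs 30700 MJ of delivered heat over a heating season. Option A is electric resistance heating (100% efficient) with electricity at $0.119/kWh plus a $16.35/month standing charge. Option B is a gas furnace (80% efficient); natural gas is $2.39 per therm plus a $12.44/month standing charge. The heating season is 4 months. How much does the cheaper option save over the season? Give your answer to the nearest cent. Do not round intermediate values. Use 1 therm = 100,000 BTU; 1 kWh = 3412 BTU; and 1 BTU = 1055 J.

Heat load = 30700 MJ = 30,700,000,000 J / 1055 = 29,099,526 BTU
Gas: input = 29,099,526 / 0.80 = 36,374,408 BTU = 363.7 therm → 363.7 × $2.39 = $869.35; + 4 × $12.44 standing = $919.11
Electric: 29,099,526 BTU / 3412 = 8,529 kWh → × $0.119 = $1,014.90; + 4 × $16.35 standing = $1,080.30
Difference = |$919.11 − $1,080.30| = $161.19

$161.19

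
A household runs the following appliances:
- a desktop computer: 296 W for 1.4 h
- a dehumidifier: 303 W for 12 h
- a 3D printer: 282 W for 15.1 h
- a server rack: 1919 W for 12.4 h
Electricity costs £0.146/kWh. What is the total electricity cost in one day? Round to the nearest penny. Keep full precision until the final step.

£4.69

desktop computer: 296 W × 1.4 h = 414 Wh = 0.4144 kWh
dehumidifier: 303 W × 12 h = 3,636 Wh = 3.636 kWh
3D printer: 282 W × 15.1 h = 4,258 Wh = 4.258 kWh
server rack: 1919 W × 12.4 h = 23,796 Wh = 23.8 kWh
Total energy = 0.4144 + 3.636 + 4.258 + 23.8 = 32.1 kWh
Cost = 32.1 kWh × £0.146 = £4.69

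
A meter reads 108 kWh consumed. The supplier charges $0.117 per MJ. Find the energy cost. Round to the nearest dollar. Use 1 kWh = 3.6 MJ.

108 kWh × (3.6 MJ/kWh) = 388.8 MJ
Cost = 388.8 MJ × $0.117/MJ = $45.49 ≈ $45

$45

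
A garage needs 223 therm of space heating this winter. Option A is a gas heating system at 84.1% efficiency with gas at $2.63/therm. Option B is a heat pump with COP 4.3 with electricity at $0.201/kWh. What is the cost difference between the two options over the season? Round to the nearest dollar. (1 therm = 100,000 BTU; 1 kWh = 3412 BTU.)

$392

Heat load = 223 therm × 100,000 = 22,300,000 BTU
Gas: input = 22,300,000 / 0.841 = 26,516,052 BTU = 265.2 therm → 265.2 × $2.63 = $697.37
Heat pump: 22,300,000 BTU / 3412 = 6,536 kWh heat; / 4.3 = 1,520 kWh in → × $0.201 = $305.51
Difference = |$697.37 − $305.51| = $391.86 ≈ $392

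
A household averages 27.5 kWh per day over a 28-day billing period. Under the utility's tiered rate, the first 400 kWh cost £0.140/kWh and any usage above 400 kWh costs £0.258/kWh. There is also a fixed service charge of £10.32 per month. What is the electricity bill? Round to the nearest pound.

£162

Usage = 27.5 kWh/day × 28 days = 770 kWh
First 400 kWh × £0.140 = £56.00
Remaining 370 kWh × £0.258 = £95.46
Energy charge = £151.46; + service £10.32 = £161.78 ≈ £162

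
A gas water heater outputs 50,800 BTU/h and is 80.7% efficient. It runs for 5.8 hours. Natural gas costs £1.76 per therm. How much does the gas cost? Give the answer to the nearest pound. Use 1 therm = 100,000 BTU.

£6

Heat delivered = 50,800 BTU/h × 5.8 h = 294,640 BTU
Gas input = 294,640 / 0.807 = 365,105 BTU
= 365,105 / 100,000 = 3.651 therm
Cost = 3.651 × £1.76/therm = £6.43 ≈ £6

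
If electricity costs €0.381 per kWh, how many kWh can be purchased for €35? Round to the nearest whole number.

92 kWh

€35 / €0.381 per kWh = 91.86 kWh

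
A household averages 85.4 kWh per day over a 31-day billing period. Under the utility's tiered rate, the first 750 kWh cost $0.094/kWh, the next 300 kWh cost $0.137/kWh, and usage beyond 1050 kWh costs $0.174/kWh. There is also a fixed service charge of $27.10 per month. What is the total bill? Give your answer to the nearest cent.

$416.65

Usage = 85.4 kWh/day × 31 days = 2647.4 kWh
First 750 kWh × $0.094 = $70.50
Next 300 kWh × $0.137 = $41.10
Remaining 1597.4 kWh × $0.174 = $277.95
Energy charge = $389.55; + service $27.10 = $416.65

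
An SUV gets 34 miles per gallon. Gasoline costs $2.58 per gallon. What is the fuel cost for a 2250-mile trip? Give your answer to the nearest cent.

$170.74

Fuel = 2250 mi / 34 mpg = 66.18 gal
Cost = 66.18 gal × $2.58/gal = $170.74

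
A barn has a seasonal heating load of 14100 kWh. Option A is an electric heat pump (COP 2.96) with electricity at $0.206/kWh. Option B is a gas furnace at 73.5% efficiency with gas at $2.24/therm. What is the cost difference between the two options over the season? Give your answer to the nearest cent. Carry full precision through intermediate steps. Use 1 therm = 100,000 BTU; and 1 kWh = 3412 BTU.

$484.90

Heat load = 14100 kWh × 3412 = 48,109,200 BTU
Gas: input = 48,109,200 / 0.735 = 65,454,694 BTU = 654.5 therm → 654.5 × $2.24 = $1,466.19
Heat pump: 48,109,200 BTU / 3412 = 14,100 kWh heat; / 2.96 = 4,764 kWh in → × $0.206 = $981.28
Difference = |$1,466.19 − $981.28| = $484.90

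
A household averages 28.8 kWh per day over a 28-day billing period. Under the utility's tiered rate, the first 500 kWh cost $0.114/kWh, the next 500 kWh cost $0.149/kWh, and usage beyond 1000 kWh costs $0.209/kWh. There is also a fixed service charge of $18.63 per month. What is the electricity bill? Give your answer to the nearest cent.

Usage = 28.8 kWh/day × 28 days = 806.4 kWh
First 500 kWh × $0.114 = $57.00
Next 306.4 kWh × $0.149 = $45.65
Remaining tier: 0 kWh (not reached)
Energy charge = $102.65; + service $18.63 = $121.28

$121.28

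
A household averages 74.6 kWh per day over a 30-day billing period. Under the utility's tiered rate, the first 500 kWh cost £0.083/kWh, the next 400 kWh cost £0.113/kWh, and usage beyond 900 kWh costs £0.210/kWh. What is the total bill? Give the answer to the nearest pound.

Usage = 74.6 kWh/day × 30 days = 2238 kWh
First 500 kWh × £0.083 = £41.50
Next 400 kWh × £0.113 = £45.20
Remaining 1338 kWh × £0.210 = £280.98
Total = £367.68 ≈ £368

£368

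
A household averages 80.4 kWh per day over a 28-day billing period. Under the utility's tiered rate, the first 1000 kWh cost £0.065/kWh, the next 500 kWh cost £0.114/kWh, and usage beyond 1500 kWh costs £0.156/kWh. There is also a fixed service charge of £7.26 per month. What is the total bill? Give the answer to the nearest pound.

£246

Usage = 80.4 kWh/day × 28 days = 2251.2 kWh
First 1000 kWh × £0.065 = £65.00
Next 500 kWh × £0.114 = £57.00
Remaining 751.2 kWh × £0.156 = £117.19
Energy charge = £239.19; + service £7.26 = £246.45 ≈ £246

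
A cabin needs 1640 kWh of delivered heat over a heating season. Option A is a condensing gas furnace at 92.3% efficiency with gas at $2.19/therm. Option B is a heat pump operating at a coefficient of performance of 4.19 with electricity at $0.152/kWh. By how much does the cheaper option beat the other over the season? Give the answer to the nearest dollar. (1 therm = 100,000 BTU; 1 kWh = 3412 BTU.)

$73

Heat load = 1640 kWh × 3412 = 5,595,680 BTU
Gas: input = 5,595,680 / 0.923 = 6,062,492 BTU = 60.62 therm → 60.62 × $2.19 = $132.77
Heat pump: 5,595,680 BTU / 3412 = 1,640 kWh heat; / 4.19 = 391.4 kWh in → × $0.152 = $59.49
Difference = |$132.77 − $59.49| = $73.27 ≈ $73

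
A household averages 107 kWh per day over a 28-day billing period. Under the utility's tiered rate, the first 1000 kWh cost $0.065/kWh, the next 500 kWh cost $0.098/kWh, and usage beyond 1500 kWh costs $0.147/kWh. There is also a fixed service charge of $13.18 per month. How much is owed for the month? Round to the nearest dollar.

$347

Usage = 107 kWh/day × 28 days = 2996 kWh
First 1000 kWh × $0.065 = $65.00
Next 500 kWh × $0.098 = $49.00
Remaining 1496 kWh × $0.147 = $219.91
Energy charge = $333.91; + service $13.18 = $347.09 ≈ $347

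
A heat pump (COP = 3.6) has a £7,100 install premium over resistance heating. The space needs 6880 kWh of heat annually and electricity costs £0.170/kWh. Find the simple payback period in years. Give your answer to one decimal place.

8.4 years

Resistance: 6880 kWh × £0.170 = £1,169.60/yr
Heat pump: 6880 / 3.6 = 1911 kWh in → × £0.170 = £324.89/yr
Annual savings = £844.71
Payback = £7,100 / £844.71 = 8.41 years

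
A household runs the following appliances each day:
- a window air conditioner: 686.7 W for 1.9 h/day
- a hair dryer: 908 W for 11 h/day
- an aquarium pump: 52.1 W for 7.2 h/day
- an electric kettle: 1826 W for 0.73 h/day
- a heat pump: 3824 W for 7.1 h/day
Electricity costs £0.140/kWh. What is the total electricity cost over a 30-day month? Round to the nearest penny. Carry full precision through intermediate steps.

window air conditioner: 686.7 W × 1.9 h × 30 d = 39,142 Wh = 39.14 kWh
hair dryer: 908 W × 11 h × 30 d = 299,640 Wh = 299.6 kWh
aquarium pump: 52.1 W × 7.2 h × 30 d = 11,254 Wh = 11.25 kWh
electric kettle: 1826 W × 0.73 h × 30 d = 39,989 Wh = 39.99 kWh
heat pump: 3824 W × 7.1 h × 30 d = 814,512 Wh = 814.5 kWh
Total energy = 39.14 + 299.6 + 11.25 + 39.99 + 814.5 = 1,205 kWh
Cost = 1,205 kWh × £0.140 = £168.64

£168.64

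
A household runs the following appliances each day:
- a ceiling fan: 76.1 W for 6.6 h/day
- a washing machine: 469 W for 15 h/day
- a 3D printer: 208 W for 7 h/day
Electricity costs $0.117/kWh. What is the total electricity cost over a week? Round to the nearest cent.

$7.37

ceiling fan: 76.1 W × 6.6 h × 7 d = 3,516 Wh = 3.516 kWh
washing machine: 469 W × 15 h × 7 d = 49,245 Wh = 49.24 kWh
3D printer: 208 W × 7 h × 7 d = 10,192 Wh = 10.19 kWh
Total energy = 3.516 + 49.24 + 10.19 = 62.95 kWh
Cost = 62.95 kWh × $0.117 = $7.37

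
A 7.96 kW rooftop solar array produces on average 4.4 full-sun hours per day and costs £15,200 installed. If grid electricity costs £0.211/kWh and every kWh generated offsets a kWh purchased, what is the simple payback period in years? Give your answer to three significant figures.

Daily generation = 7.96 kW × 4.4 h = 35.02 kWh
Annual generation = 35.02 × 365 = 12784 kWh
Annual savings = 12784 × £0.211 = £2,697.37
Payback = £15,200 / £2,697.37 = 5.64 years

5.64 years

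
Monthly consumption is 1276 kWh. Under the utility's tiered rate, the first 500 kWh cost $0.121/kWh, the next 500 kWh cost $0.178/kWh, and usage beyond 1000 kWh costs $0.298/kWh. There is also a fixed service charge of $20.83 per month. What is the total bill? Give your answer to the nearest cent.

First 500 kWh × $0.121 = $60.50
Next 500 kWh × $0.178 = $89.00
Remaining 276 kWh × $0.298 = $82.25
Energy charge = $231.75; + service $20.83 = $252.58

$252.58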